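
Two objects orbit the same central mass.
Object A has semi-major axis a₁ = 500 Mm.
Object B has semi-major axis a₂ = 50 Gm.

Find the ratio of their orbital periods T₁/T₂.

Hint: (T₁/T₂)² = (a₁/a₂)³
a₁ = 500 Mm = 5 × 10^8 m
a₂ = 50 Gm = 5 × 10^10 m
a₁/a₂ = 0.01
T₁/T₂ = (a₁/a₂)^(3/2) = (0.01)^1.5 = 0.001

Final answer: T₁/T₂ = 0.001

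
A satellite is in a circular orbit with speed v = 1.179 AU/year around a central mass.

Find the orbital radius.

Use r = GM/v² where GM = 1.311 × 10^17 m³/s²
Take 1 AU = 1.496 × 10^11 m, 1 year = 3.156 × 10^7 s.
v = 1.179 AU/year = 5588.67 m/s
GM = 1.311 × 10^17 m³/s²
v² = 3.12332 × 10^7 m²/s²
r = GM/v² = (1.311 × 10^17) / (3.12332 × 10^7) = 4.19745 × 10^9 m ≈ 0.02806 AU

Final answer: 0.02806 AU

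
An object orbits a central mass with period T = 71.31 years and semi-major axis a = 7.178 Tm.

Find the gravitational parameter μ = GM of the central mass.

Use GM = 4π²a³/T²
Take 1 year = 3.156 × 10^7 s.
T = 71.31 years = 2.25054 × 10^9 s
a = 7.178 Tm = 7.178 × 10^12 m
a³ = 3.69837 × 10^38 m³
T² = 5.06495 × 10^18 s²
GM = 4π² × (3.69837 × 10^38) / (5.06495 × 10^18) = 2.88267 × 10^21 m³/s²
GM ≈ 2.883 × 10^21 m³/s²

Final answer: GM = 2.883 × 10^21 m³/s²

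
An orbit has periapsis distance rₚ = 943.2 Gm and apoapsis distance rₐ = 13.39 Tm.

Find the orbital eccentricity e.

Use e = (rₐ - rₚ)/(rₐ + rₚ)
rₚ = 943.2 Gm = 9.432 × 10^11 m
rₐ = 13.39 Tm = 1.339 × 10^13 m
rₐ − rₚ = 1.24468 × 10^13 m
rₐ + rₚ = 1.43332 × 10^13 m
e = (rₐ − rₚ)/(rₐ + rₚ) = 0.868389

Final answer: e = 0.8684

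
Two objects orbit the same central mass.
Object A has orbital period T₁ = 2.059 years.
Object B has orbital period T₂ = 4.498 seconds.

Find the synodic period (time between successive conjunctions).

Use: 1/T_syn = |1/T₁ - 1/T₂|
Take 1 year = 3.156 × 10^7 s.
T₁ = 2.059 years = 6.4982 × 10^7 s
T₂ = 4.498 seconds
1/T₁ = 1.53889 × 10^-8 s⁻¹
1/T₂ = 0.222321 s⁻¹
|1/T₁ − 1/T₂| = 0.222321 s⁻¹
T_syn = 1 / |1/T₁ − 1/T₂| = 4.498 s ≈ 4.498 seconds

Final answer: T_syn = 4.498 seconds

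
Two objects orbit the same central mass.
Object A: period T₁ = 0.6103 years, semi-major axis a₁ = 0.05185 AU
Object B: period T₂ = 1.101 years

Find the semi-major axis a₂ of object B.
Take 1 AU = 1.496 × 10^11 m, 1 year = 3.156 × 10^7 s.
T₁ = 0.6103 years = 1.92611 × 10^7 s
T₂ = 1.101 years = 3.47476 × 10^7 s
a₁ = 0.05185 AU = 7.75676 × 10^9 m
Kepler's third law: (T₂/T₁)² = (a₂/a₁)³  ⇒  a₂ = a₁ (T₂/T₁)^(2/3)
T₂/T₁ = 1.80403
(T₂/T₁)^(2/3) = 1.48194
a₂ = 7.75676 × 10^9 m × 1.48194 = 1.1495 × 10^10 m ≈ 0.07684 AU

Final answer: a₂ = 0.07684 AU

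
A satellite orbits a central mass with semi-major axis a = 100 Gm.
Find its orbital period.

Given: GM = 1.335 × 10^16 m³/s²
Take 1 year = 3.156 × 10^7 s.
a = 100 Gm = 1 × 10^11 m
GM = 1.335 × 10^16 m³/s²
a³ = 1 × 10^33 m³
T = 2π √(a³/GM) = 2π √((1 × 10^33) / (1.335 × 10^16)) = 2π × 2.7369 × 10^8 s
T = 1.71965 × 10^9 s ≈ 54.49 years

Final answer: 54.49 years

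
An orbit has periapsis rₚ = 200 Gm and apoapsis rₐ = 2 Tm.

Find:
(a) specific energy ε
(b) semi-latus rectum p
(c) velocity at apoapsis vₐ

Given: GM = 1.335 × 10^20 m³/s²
rₚ = 200 Gm = 2 × 10^11 m
rₐ = 2 Tm = 2 × 10^12 m
GM = 1.335 × 10^20 m³/s²
a = (rₚ + rₐ)/2 = 1.1 × 10^12 m
e = (rₐ − rₚ)/(rₐ + rₚ) = (1.8 × 10^12) / (2.2 × 10^12) = 0.818182
(a) 2a = 2.2 × 10^12 m;  ε = −GM/(2a) = -6.06818 × 10^7 J/kg ≈ -60.68 MJ/kg
(b) 1 − e² = 0.330579;  p = a(1 − e²) = 1.1 × 10^12 × 0.330579 = 3.63636 × 10^11 m ≈ 363.6 Gm
(c) vₐ² = GM (2/rₐ − 1/a) = 1.335 × 10^20 × (1 × 10^-12 − 9.09091 × 10^-13) = 1.21364 × 10^7 m²/s²;  vₐ = 3483.73 m/s ≈ 3.484 km/s

Final answer:
(a) specific energy ε = -60.68 MJ/kg
(b) semi-latus rectum p = 363.6 Gm
(c) velocity at apoapsis vₐ = 3.484 km/s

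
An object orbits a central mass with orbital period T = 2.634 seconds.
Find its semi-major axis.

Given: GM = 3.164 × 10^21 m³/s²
T = 2.634 seconds
GM = 3.164 × 10^21 m³/s²
Kepler's third law: a³ = GM T² / (4π²)
T² = 6.93796 s²
a³ = (3.164 × 10^21) × 6.93796 / (4π²) = 5.56043 × 10^20 m³
a = (a³)^(1/3) = 8.22311 × 10^6 m ≈ 8.223 × 10^6 m

Final answer: 8.223 × 10^6 m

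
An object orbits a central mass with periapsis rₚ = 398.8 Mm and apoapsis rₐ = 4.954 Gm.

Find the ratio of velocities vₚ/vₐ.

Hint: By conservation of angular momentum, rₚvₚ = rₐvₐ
rₚ = 398.8 Mm = 3.988 × 10^8 m
rₐ = 4.954 Gm = 4.954 × 10^9 m
rₚvₚ = rₐvₐ  ⇒  vₚ/vₐ = rₐ/rₚ
vₚ/vₐ = (4.954 × 10^9) / (3.988 × 10^8) = 12.4223

Final answer: vₚ/vₐ = 12.42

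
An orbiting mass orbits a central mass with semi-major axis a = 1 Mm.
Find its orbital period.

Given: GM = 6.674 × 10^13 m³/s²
a = 1 Mm = 1 × 10^6 m
GM = 6.674 × 10^13 m³/s²
a³ = 1 × 10^18 m³
T = 2π √(a³/GM) = 2π √((1 × 10^18) / (6.674 × 10^13)) = 2π × 122.407 s
T = 769.107 s ≈ 12.82 minutes

Final answer: 12.82 minutes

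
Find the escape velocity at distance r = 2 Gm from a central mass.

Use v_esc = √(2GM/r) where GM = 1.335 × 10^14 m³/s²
r = 2 Gm = 2 × 10^9 m
GM = 1.335 × 10^14 m³/s²
2GM/r = 2 × (1.335 × 10^14) / (2 × 10^9) = 133500 m²/s²
v_esc = √(2GM/r) = 365.377 m/s ≈ 365.4 m/s

Final answer: 365.4 m/s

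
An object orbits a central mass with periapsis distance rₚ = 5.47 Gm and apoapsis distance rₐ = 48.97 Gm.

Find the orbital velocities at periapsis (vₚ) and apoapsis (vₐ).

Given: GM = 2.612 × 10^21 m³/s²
rₚ = 5.47 Gm = 5.47 × 10^9 m
rₐ = 48.97 Gm = 4.897 × 10^10 m
GM = 2.612 × 10^21 m³/s²
a = (rₚ + rₐ)/2 = 2.722 × 10^10 m
Vis-viva: v² = GM (2/r − 1/a)
vₚ² = 2.612 × 10^21 × (3.65631 × 10^-10 − 3.67377 × 10^-11) = 8.59069 × 10^11 m²/s²
vₚ = 926860 m/s ≈ 926.9 km/s
vₐ² = 2.612 × 10^21 × (4.08413 × 10^-11 − 3.67377 × 10^-11) = 1.07187 × 10^10 m²/s²
vₐ = 103531 m/s ≈ 103.5 km/s

Final answer: vₚ = 926.9 km/s, vₐ = 103.5 km/s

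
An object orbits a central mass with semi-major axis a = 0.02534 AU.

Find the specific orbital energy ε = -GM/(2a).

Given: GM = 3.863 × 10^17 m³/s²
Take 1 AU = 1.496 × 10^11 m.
a = 0.02534 AU = 3.79086 × 10^9 m
GM = 3.863 × 10^17 m³/s²
2a = 7.58173 × 10^9 m
ε = −GM/(2a) = -5.09514 × 10^7 J/kg ≈ -50.95 MJ/kg

Final answer: -50.95 MJ/kg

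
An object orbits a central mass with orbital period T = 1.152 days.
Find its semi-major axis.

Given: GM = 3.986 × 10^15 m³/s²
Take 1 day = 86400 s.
T = 1.152 days = 99532.8 s
GM = 3.986 × 10^15 m³/s²
Kepler's third law: a³ = GM T² / (4π²)
T² = 9.90678 × 10^9 s²
a³ = (3.986 × 10^15) × (9.90678 × 10^9) / (4π²) = 1.00025 × 10^24 m³
a = (a³)^(1/3) = 1.00008 × 10^8 m ≈ 100 Mm

Final answer: 100 Mm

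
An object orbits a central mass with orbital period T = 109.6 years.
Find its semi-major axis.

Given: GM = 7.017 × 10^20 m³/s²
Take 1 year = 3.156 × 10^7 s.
T = 109.6 years = 3.45898 × 10^9 s
GM = 7.017 × 10^20 m³/s²
Kepler's third law: a³ = GM T² / (4π²)
T² = 1.19645 × 10^19 s²
a³ = (7.017 × 10^20) × (1.19645 × 10^19) / (4π²) = 2.12661 × 10^38 m³
a = (a³)^(1/3) = 5.96892 × 10^12 m ≈ 5.969 Tm

Final answer: 5.969 Tm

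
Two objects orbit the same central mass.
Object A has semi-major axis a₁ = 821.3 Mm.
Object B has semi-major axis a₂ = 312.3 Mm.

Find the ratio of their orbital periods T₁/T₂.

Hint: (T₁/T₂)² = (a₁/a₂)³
a₁ = 821.3 Mm = 8.213 × 10^8 m
a₂ = 312.3 Mm = 3.123 × 10^8 m
a₁/a₂ = 2.62984
T₁/T₂ = (a₁/a₂)^(3/2) = (2.62984)^1.5 = 4.26476

Final answer: T₁/T₂ = 4.265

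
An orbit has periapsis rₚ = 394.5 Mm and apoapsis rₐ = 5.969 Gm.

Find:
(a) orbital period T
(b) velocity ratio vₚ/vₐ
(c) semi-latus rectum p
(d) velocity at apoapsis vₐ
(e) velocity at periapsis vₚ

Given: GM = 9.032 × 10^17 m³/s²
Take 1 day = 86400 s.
rₚ = 394.5 Mm = 3.945 × 10^8 m
rₐ = 5.969 Gm = 5.969 × 10^9 m
GM = 9.032 × 10^17 m³/s²
a = (rₚ + rₐ)/2 = 3.18175 × 10^9 m
e = (rₐ − rₚ)/(rₐ + rₚ) = (5.5745 × 10^9) / (6.3635 × 10^9) = 0.876012
(a) a³ = 3.22106 × 10^28 m³;  T = 2π √(a³/GM) = 2π × 188846 s = 1.18655 × 10^6 s ≈ 13.73 days
(b) vₚ/vₐ = rₐ/rₚ (angular momentum) = (5.969 × 10^9) / (3.945 × 10^8) = 15.1305 ≈ 15.13
(c) 1 − e² = 0.232604;  p = a(1 − e²) = 3.18175 × 10^9 × 0.232604 = 7.40087 × 10^8 m ≈ 740.1 Mm
(d) vₐ² = GM (2/rₐ − 1/a) = 9.032 × 10^17 × (3.35064 × 10^-10 − 3.14292 × 10^-10) = 1.87613 × 10^7 m²/s²;  vₐ = 4331.43 m/s ≈ 4.331 km/s
(e) vₚ² = GM (2/rₚ − 1/a) = 9.032 × 10^17 × (5.06971 × 10^-9 − 3.14292 × 10^-10) = 4.29509 × 10^9 m²/s²;  vₚ = 65536.9 m/s ≈ 65.54 km/s

Final answer:
(a) orbital period T = 13.73 days
(b) velocity ratio vₚ/vₐ = 15.13
(c) semi-latus rectum p = 740.1 Mm
(d) velocity at apoapsis vₐ = 4.331 km/s
(e) velocity at periapsis vₚ = 65.54 km/s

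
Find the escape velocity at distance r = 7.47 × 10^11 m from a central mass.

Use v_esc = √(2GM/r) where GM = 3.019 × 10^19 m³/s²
r = 7.47 × 10^11 m
GM = 3.019 × 10^19 m³/s²
2GM/r = 2 × (3.019 × 10^19) / (7.47 × 10^11) = 8.083 × 10^7 m²/s²
v_esc = √(2GM/r) = 8990.55 m/s ≈ 8.991 km/s

Final answer: 8.991 km/s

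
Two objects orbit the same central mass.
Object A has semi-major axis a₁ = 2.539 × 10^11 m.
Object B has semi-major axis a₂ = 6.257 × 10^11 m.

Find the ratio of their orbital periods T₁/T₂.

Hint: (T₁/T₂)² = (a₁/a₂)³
a₁ = 2.539 × 10^11 m
a₂ = 6.257 × 10^11 m
a₁/a₂ = 0.405786
T₁/T₂ = (a₁/a₂)^(3/2) = (0.405786)^1.5 = 0.258491

Final answer: T₁/T₂ = 0.2585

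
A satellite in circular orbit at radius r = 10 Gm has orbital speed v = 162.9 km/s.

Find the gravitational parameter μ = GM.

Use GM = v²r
r = 10 Gm = 1 × 10^10 m
v = 162.9 km/s = 162900 m/s
v² = 2.65364 × 10^10 m²/s²
GM = v²r = 2.65364 × 10^10 × 1 × 10^10 = 2.65364 × 10^20 m³/s²
GM ≈ 2.654 × 10^20 m³/s²

Final answer: GM = 2.654 × 10^20 m³/s²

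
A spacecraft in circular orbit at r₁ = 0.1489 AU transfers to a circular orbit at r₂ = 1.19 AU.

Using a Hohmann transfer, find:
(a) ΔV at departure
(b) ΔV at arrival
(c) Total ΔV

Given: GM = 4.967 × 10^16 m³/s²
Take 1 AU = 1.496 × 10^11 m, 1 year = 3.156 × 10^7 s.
r₁ = 0.1489 AU = 2.22754 × 10^10 m
r₂ = 1.19 AU = 1.78024 × 10^11 m
GM = 4.967 × 10^16 m³/s²
Transfer ellipse: a_t = (r₁ + r₂)/2 = 1.0015 × 10^11 m
Circular speed at r₁: v₁ = √(GM/r₁) = 1493.25 m/s
Transfer speed at r₁ (periapsis): v₁ₜ = √(GM(2/r₁ − 1/a_t)) = 1990.89 m/s
(a) ΔV₁ = v₁ₜ − v₁ = 497.64 m/s ≈ 0.105 AU/year
Circular speed at r₂: v₂ = √(GM/r₂) = 528.211 m/s
Transfer speed at r₂ (apoapsis): v₂ₜ = √(GM(2/r₂ − 1/a_t)) = 249.113 m/s
(b) ΔV₂ = v₂ − v₂ₜ = 279.099 m/s ≈ 279.1 m/s
(c) ΔV_total = ΔV₁ + ΔV₂ = 776.739 m/s ≈ 0.1639 AU/year

Final answer:
(a) ΔV₁ = 0.105 AU/year
(b) ΔV₂ = 279.1 m/s
(c) ΔV_total = 0.1639 AU/year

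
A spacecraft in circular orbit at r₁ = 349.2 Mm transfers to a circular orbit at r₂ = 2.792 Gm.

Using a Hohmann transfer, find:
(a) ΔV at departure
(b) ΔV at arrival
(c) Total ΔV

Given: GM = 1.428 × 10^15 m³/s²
r₁ = 349.2 Mm = 3.492 × 10^8 m
r₂ = 2.792 Gm = 2.792 × 10^9 m
GM = 1.428 × 10^15 m³/s²
Transfer ellipse: a_t = (r₁ + r₂)/2 = 1.5706 × 10^9 m
Circular speed at r₁: v₁ = √(GM/r₁) = 2022.21 m/s
Transfer speed at r₁ (periapsis): v₁ₜ = √(GM(2/r₁ − 1/a_t)) = 2696.2 m/s
(a) ΔV₁ = v₁ₜ − v₁ = 673.985 m/s ≈ 674 m/s
Circular speed at r₂: v₂ = √(GM/r₂) = 715.165 m/s
Transfer speed at r₂ (apoapsis): v₂ₜ = √(GM(2/r₂ − 1/a_t)) = 337.218 m/s
(b) ΔV₂ = v₂ − v₂ₜ = 377.947 m/s ≈ 377.9 m/s
(c) ΔV_total = ΔV₁ + ΔV₂ = 1051.93 m/s ≈ 1.052 km/s

Final answer:
(a) ΔV₁ = 674 m/s
(b) ΔV₂ = 377.9 m/s
(c) ΔV_total = 1.052 km/s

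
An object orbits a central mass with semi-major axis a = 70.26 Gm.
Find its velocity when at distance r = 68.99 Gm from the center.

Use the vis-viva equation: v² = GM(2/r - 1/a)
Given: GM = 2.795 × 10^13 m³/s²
a = 70.26 Gm = 7.026 × 10^10 m
r = 68.99 Gm = 6.899 × 10^10 m
GM = 2.795 × 10^13 m³/s²
2/r − 1/a = 2.89897 × 10^-11 − 1.42328 × 10^-11 = 1.47569 × 10^-11 m⁻¹
v² = GM (2/r − 1/a) = 412.454 m²/s²
v = 20.309 m/s ≈ 20.31 m/s

Final answer: 20.31 m/s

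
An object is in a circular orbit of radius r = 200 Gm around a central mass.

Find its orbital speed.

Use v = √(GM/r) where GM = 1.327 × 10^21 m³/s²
r = 200 Gm = 2 × 10^11 m
GM = 1.327 × 10^21 m³/s²
GM/r = (1.327 × 10^21) / (2 × 10^11) = 6.635 × 10^9 m²/s²
v = √(GM/r) = 81455.5 m/s ≈ 81.46 km/s

Final answer: 81.46 km/s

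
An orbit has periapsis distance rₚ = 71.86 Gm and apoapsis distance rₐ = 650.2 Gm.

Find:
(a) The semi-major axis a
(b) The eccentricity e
rₚ = 71.86 Gm = 7.186 × 10^10 m
rₐ = 650.2 Gm = 6.502 × 10^11 m
(a) a = (rₚ + rₐ)/2 = 3.6103 × 10^11 m ≈ 361 Gm
(b) e = (rₐ − rₚ)/(rₐ + rₚ) = (5.7834 × 10^11) / (7.2206 × 10^11) = 0.800958

Final answer:
(a) a = 361 Gm
(b) e = 0.801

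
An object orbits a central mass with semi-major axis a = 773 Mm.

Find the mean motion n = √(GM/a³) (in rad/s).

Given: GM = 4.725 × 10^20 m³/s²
a = 773 Mm = 7.73 × 10^8 m
GM = 4.725 × 10^20 m³/s²
a³ = 4.6189 × 10^26 m³
GM/a³ = (4.725 × 10^20) / (4.6189 × 10^26) = 1.02297 × 10^-6 s⁻²
n = √(GM/a³) = 0.00101142 rad/s ≈ 0.001011 rad/s

Final answer: n = 0.001011 rad/s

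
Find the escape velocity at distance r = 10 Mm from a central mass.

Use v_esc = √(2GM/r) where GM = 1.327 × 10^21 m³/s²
r = 10 Mm = 1 × 10^7 m
GM = 1.327 × 10^21 m³/s²
2GM/r = 2 × (1.327 × 10^21) / (1 × 10^7) = 2.654 × 10^14 m²/s²
v_esc = √(2GM/r) = 1.62911 × 10^7 m/s ≈ 1.629 × 10^4 km/s

Final answer: 1.629 × 10^4 km/s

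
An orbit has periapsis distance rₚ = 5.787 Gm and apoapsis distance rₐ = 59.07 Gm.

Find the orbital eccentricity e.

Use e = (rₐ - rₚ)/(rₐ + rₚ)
rₚ = 5.787 Gm = 5.787 × 10^9 m
rₐ = 59.07 Gm = 5.907 × 10^10 m
rₐ − rₚ = 5.3283 × 10^10 m
rₐ + rₚ = 6.4857 × 10^10 m
e = (rₐ − rₚ)/(rₐ + rₚ) = 0.821546

Final answer: e = 0.8215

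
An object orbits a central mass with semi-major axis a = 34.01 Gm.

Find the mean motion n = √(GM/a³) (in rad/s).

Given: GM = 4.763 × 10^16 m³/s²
a = 34.01 Gm = 3.401 × 10^10 m
GM = 4.763 × 10^16 m³/s²
a³ = 3.93387 × 10^31 m³
GM/a³ = (4.763 × 10^16) / (3.93387 × 10^31) = 1.21077 × 10^-15 s⁻²
n = √(GM/a³) = 3.47961 × 10^-8 rad/s ≈ 3.48 × 10^-8 rad/s

Final answer: n = 3.48 × 10^-8 rad/s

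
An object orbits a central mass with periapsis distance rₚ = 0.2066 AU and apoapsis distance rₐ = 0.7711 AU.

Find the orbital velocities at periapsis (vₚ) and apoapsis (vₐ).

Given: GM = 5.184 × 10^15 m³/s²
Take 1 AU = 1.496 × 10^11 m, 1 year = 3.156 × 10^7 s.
rₚ = 0.2066 AU = 3.09074 × 10^10 m
rₐ = 0.7711 AU = 1.15357 × 10^11 m
GM = 5.184 × 10^15 m³/s²
a = (rₚ + rₐ)/2 = 7.3132 × 10^10 m
Vis-viva: v² = GM (2/r − 1/a)
vₚ² = 5.184 × 10^15 × (6.47095 × 10^-11 − 1.36739 × 10^-11) = 264569 m²/s²
vₚ = 514.362 m/s ≈ 0.1085 AU/year
vₐ² = 5.184 × 10^15 × (1.73375 × 10^-11 − 1.36739 × 10^-11) = 18992.3 m²/s²
vₐ = 137.813 m/s ≈ 137.8 m/s

Final answer: vₚ = 0.1085 AU/year, vₐ = 137.8 m/s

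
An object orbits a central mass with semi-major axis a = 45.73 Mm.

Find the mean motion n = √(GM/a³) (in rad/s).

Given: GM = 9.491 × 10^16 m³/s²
a = 45.73 Mm = 4.573 × 10^7 m
GM = 9.491 × 10^16 m³/s²
a³ = 9.56321 × 10^22 m³
GM/a³ = (9.491 × 10^16) / (9.56321 × 10^22) = 9.92449 × 10^-7 s⁻²
n = √(GM/a³) = 0.000996218 rad/s ≈ 0.0009962 rad/s

Final answer: n = 0.0009962 rad/s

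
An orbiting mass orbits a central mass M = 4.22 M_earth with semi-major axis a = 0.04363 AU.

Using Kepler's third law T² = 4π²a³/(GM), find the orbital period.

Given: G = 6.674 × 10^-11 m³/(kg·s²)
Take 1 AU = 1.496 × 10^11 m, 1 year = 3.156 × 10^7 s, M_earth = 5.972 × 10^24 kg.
M = 4.22 M_earth = 2.52018 × 10^25 kg
GM = G × M = 6.674 × 10^-11 × 2.52018 × 10^25 = 1.68197 × 10^15 m³/s²
a = 0.04363 AU = 6.52705 × 10^9 m
a³ = 2.78068 × 10^29 m³
T = 2π √(a³/GM) = 2π √((2.78068 × 10^29) / (1.68197 × 10^15)) = 2π × 1.28578 × 10^7 s
T = 8.07878 × 10^7 s ≈ 2.56 years

Final answer: 2.56 years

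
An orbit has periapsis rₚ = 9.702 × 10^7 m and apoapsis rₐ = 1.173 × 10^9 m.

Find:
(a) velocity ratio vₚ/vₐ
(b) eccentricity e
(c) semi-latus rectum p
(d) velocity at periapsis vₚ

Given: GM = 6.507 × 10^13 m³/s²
rₚ = 9.702 × 10^7 m
rₐ = 1.173 × 10^9 m
GM = 6.507 × 10^13 m³/s²
a = (rₚ + rₐ)/2 = 6.3501 × 10^8 m
e = (rₐ − rₚ)/(rₐ + rₚ) = (1.07598 × 10^9) / (1.27002 × 10^9) = 0.847215
(a) vₚ/vₐ = rₐ/rₚ (angular momentum) = (1.173 × 10^9) / (9.702 × 10^7) = 12.0903 ≈ 12.09
(b) e = 0.847215 ≈ 0.8472
(c) 1 − e² = 0.282227;  p = a(1 − e²) = 6.3501 × 10^8 × 0.282227 = 1.79217 × 10^8 m ≈ 1.792 × 10^8 m
(d) vₚ² = GM (2/rₚ − 1/a) = 6.507 × 10^13 × (2.06143 × 10^-8 − 1.57478 × 10^-9) = 1.2389 × 10^6 m²/s²;  vₚ = 1113.06 m/s ≈ 1.113 km/s

Final answer:
(a) velocity ratio vₚ/vₐ = 12.09
(b) eccentricity e = 0.8472
(c) semi-latus rectum p = 1.792 × 10^8 m
(d) velocity at periapsis vₚ = 1.113 km/s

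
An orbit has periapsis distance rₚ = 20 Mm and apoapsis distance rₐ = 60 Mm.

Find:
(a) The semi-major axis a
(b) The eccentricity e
rₚ = 20 Mm = 2 × 10^7 m
rₐ = 60 Mm = 6 × 10^7 m
(a) a = (rₚ + rₐ)/2 = 4 × 10^7 m ≈ 40 Mm
(b) e = (rₐ − rₚ)/(rₐ + rₚ) = (4 × 10^7) / (8 × 10^7) = 0.5

Final answer:
(a) a = 40 Mm
(b) e = 0.5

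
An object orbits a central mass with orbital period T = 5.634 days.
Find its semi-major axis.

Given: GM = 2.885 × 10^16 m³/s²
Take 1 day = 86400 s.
T = 5.634 days = 486778 s
GM = 2.885 × 10^16 m³/s²
Kepler's third law: a³ = GM T² / (4π²)
T² = 2.36952 × 10^11 s²
a³ = (2.885 × 10^16) × (2.36952 × 10^11) / (4π²) = 1.7316 × 10^26 m³
a = (a³)^(1/3) = 5.57377 × 10^8 m ≈ 557.4 Mm

Final answer: 557.4 Mm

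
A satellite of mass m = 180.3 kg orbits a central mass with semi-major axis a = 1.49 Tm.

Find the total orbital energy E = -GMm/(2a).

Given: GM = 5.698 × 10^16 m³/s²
a = 1.49 Tm = 1.49 × 10^12 m
GM = 5.698 × 10^16 m³/s²
2a = 2.98 × 10^12 m
GMm = 5.698 × 10^16 × 180.3 = 1.02735 × 10^19 m³·kg/s²
E = −GMm/(2a) = -3.44748 × 10^6 J ≈ -3.447 MJ

Final answer: -3.447 MJ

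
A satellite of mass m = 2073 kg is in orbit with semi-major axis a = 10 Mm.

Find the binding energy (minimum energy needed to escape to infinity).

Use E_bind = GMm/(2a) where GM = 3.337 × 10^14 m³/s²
a = 10 Mm = 1 × 10^7 m
GM = 3.337 × 10^14 m³/s²
m = 2073 kg
GMm = 3.337 × 10^14 × 2073 = 6.9176 × 10^17 m³·kg/s²
2a = 2 × 10^7 m
E_bind = GMm/(2a) = 3.4588 × 10^10 J ≈ 34.59 GJ

Final answer: 34.59 GJ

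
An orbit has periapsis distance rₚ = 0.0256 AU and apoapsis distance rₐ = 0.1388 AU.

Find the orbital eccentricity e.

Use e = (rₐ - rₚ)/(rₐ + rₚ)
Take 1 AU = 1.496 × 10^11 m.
rₚ = 0.0256 AU = 3.82976 × 10^9 m
rₐ = 0.1388 AU = 2.07645 × 10^10 m
rₐ − rₚ = 1.69347 × 10^10 m
rₐ + rₚ = 2.45942 × 10^10 m
e = (rₐ − rₚ)/(rₐ + rₚ) = 0.688564

Final answer: e = 0.6886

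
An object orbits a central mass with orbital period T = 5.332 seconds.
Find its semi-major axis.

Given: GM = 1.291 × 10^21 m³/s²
T = 5.332 seconds
GM = 1.291 × 10^21 m³/s²
Kepler's third law: a³ = GM T² / (4π²)
T² = 28.4302 s²
a³ = (1.291 × 10^21) × 28.4302 / (4π²) = 9.29708 × 10^20 m³
a = (a³)^(1/3) = 9.75998 × 10^6 m ≈ 9.76 × 10^6 m

Final answer: 9.76 × 10^6 m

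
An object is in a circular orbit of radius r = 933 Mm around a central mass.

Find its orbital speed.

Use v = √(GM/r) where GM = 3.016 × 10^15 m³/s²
r = 933 Mm = 9.33 × 10^8 m
GM = 3.016 × 10^15 m³/s²
GM/r = (3.016 × 10^15) / (9.33 × 10^8) = 3.23258 × 10^6 m²/s²
v = √(GM/r) = 1797.94 m/s ≈ 1.798 km/s

Final answer: 1.798 km/s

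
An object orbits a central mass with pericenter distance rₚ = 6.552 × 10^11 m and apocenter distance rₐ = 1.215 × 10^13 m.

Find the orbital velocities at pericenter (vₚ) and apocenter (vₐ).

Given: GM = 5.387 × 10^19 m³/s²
rₚ = 6.552 × 10^11 m
rₐ = 1.215 × 10^13 m
GM = 5.387 × 10^19 m³/s²
a = (rₚ + rₐ)/2 = 6.4026 × 10^12 m
Vis-viva: v² = GM (2/r − 1/a)
vₚ² = 5.387 × 10^19 × (3.0525 × 10^-12 − 1.56187 × 10^-13) = 1.56025 × 10^8 m²/s²
vₚ = 12491 m/s ≈ 12.49 km/s
vₐ² = 5.387 × 10^19 × (1.64609 × 10^-13 − 1.56187 × 10^-13) = 453720 m²/s²
vₐ = 673.588 m/s ≈ 673.6 m/s

Final answer: vₚ = 12.49 km/s, vₐ = 673.6 m/s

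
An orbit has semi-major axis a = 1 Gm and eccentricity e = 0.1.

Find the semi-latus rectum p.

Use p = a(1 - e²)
a = 1 Gm = 1 × 10^9 m
e = 0.1,  e² = 0.01,  1 − e² = 0.99
p = a(1 − e²) = 1 × 10^9 m × 0.99 = 9.9 × 10^8 m ≈ 990 Mm

Final answer: p = 990 Mm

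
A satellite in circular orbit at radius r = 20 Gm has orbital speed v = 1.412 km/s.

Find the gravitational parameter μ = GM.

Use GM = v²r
r = 20 Gm = 2 × 10^10 m
v = 1.412 km/s = 1412 m/s
v² = 1.99374 × 10^6 m²/s²
GM = v²r = 1.99374 × 10^6 × 2 × 10^10 = 3.98749 × 10^16 m³/s²
GM ≈ 3.987 × 10^16 m³/s²

Final answer: GM = 3.987 × 10^16 m³/s²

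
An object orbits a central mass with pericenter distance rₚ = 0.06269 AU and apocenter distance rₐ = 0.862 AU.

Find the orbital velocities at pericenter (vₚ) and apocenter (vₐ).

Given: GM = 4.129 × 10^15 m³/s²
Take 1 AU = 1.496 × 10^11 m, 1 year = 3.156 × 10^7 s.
rₚ = 0.06269 AU = 9.37842 × 10^9 m
rₐ = 0.862 AU = 1.28955 × 10^11 m
GM = 4.129 × 10^15 m³/s²
a = (rₚ + rₐ)/2 = 6.91668 × 10^10 m
Vis-viva: v² = GM (2/r − 1/a)
vₚ² = 4.129 × 10^15 × (2.13255 × 10^-10 − 1.44578 × 10^-11) = 820835 m²/s²
vₚ = 906 m/s ≈ 0.1911 AU/year
vₐ² = 4.129 × 10^15 × (1.55093 × 10^-11 − 1.44578 × 10^-11) = 4341.48 m²/s²
vₐ = 65.8899 m/s ≈ 65.89 m/s

Final answer: vₚ = 0.1911 AU/year, vₐ = 65.89 m/s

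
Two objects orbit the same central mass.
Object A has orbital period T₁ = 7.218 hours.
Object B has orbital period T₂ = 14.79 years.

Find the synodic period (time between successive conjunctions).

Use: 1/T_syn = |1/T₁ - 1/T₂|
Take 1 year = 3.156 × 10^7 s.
T₁ = 7.218 hours = 25984.8 s
T₂ = 14.79 years = 4.66772 × 10^8 s
1/T₁ = 3.8484 × 10^-5 s⁻¹
1/T₂ = 2.14237 × 10^-9 s⁻¹
|1/T₁ − 1/T₂| = 3.84819 × 10^-5 s⁻¹
T_syn = 1 / |1/T₁ − 1/T₂| = 25986.2 s ≈ 7.218 hours

Final answer: T_syn = 7.218 hours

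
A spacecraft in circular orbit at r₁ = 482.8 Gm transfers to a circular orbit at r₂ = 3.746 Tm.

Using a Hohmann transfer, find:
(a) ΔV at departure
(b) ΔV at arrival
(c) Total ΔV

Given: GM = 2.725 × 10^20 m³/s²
r₁ = 482.8 Gm = 4.828 × 10^11 m
r₂ = 3.746 Tm = 3.746 × 10^12 m
GM = 2.725 × 10^20 m³/s²
Transfer ellipse: a_t = (r₁ + r₂)/2 = 2.1144 × 10^12 m
Circular speed at r₁: v₁ = √(GM/r₁) = 23757.4 m/s
Transfer speed at r₁ (periapsis): v₁ₜ = √(GM(2/r₁ − 1/a_t)) = 31622 m/s
(a) ΔV₁ = v₁ₜ − v₁ = 7864.6 m/s ≈ 7.865 km/s
Circular speed at r₂: v₂ = √(GM/r₂) = 8529.02 m/s
Transfer speed at r₂ (apoapsis): v₂ₜ = √(GM(2/r₂ − 1/a_t)) = 4075.58 m/s
(b) ΔV₂ = v₂ − v₂ₜ = 4453.44 m/s ≈ 4.453 km/s
(c) ΔV_total = ΔV₁ + ΔV₂ = 12318 m/s ≈ 12.32 km/s

Final answer:
(a) ΔV₁ = 7.865 km/s
(b) ΔV₂ = 4.453 km/s
(c) ΔV_total = 12.32 km/s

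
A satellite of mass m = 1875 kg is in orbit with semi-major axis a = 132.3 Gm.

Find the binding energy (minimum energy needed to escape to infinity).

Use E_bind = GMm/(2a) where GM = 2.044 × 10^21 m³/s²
a = 132.3 Gm = 1.323 × 10^11 m
GM = 2.044 × 10^21 m³/s²
m = 1875 kg
GMm = 2.044 × 10^21 × 1875 = 3.8325 × 10^24 m³·kg/s²
2a = 2.646 × 10^11 m
E_bind = GMm/(2a) = 1.44841 × 10^13 J ≈ 14.48 TJ

Final answer: 14.48 TJ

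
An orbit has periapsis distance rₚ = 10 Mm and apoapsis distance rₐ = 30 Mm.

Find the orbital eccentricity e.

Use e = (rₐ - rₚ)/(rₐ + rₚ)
rₚ = 10 Mm = 1 × 10^7 m
rₐ = 30 Mm = 3 × 10^7 m
rₐ − rₚ = 2 × 10^7 m
rₐ + rₚ = 4 × 10^7 m
e = (rₐ − rₚ)/(rₐ + rₚ) = 0.5

Final answer: e = 0.5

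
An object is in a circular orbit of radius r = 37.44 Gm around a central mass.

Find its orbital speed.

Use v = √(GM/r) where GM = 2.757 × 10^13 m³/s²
r = 37.44 Gm = 3.744 × 10^10 m
GM = 2.757 × 10^13 m³/s²
GM/r = (2.757 × 10^13) / (3.744 × 10^10) = 736.378 m²/s²
v = √(GM/r) = 27.1363 m/s ≈ 27.14 m/s

Final answer: 27.14 m/s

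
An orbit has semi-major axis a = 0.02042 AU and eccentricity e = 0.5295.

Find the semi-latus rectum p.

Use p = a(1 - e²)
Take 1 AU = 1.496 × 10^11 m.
a = 0.02042 AU = 3.05483 × 10^9 m
e = 0.5295,  e² = 0.28037,  1 − e² = 0.71963
p = a(1 − e²) = 3.05483 × 10^9 m × 0.71963 = 2.19835 × 10^9 m ≈ 0.01469 AU

Final answer: p = 0.01469 AU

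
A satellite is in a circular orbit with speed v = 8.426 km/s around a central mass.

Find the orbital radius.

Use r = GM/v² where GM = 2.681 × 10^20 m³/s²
v = 8.426 km/s = 8426 m/s
GM = 2.681 × 10^20 m³/s²
v² = 7.09975 × 10^7 m²/s²
r = GM/v² = (2.681 × 10^20) / (7.09975 × 10^7) = 3.77619 × 10^12 m ≈ 3.776 Tm

Final answer: 3.776 Tm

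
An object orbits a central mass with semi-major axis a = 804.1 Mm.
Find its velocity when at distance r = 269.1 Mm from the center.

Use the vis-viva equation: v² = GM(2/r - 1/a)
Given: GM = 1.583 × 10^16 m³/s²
a = 804.1 Mm = 8.041 × 10^8 m
r = 269.1 Mm = 2.691 × 10^8 m
GM = 1.583 × 10^16 m³/s²
2/r − 1/a = 7.43218 × 10^-9 − 1.24363 × 10^-9 = 6.18855 × 10^-9 m⁻¹
v² = GM (2/r − 1/a) = 9.79648 × 10^7 m²/s²
v = 9897.72 m/s ≈ 9.898 km/s

Final answer: 9.898 km/s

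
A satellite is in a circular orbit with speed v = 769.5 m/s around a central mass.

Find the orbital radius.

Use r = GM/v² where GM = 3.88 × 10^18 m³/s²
v = 769.5 m/s
GM = 3.88 × 10^18 m³/s²
v² = 592130 m²/s²
r = GM/v² = (3.88 × 10^18) / 592130 = 6.55261 × 10^12 m ≈ 6.553 Tm

Final answer: 6.553 Tm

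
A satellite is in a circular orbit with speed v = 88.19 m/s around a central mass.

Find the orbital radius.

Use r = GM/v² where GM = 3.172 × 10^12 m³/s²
v = 88.19 m/s
GM = 3.172 × 10^12 m³/s²
v² = 7777.48 m²/s²
r = GM/v² = (3.172 × 10^12) / 7777.48 = 4.07844 × 10^8 m ≈ 4.078 × 10^8 m

Final answer: 4.078 × 10^8 m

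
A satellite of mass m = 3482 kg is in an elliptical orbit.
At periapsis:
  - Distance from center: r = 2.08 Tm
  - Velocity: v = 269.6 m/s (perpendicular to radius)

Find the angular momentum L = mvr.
r = 2.08 Tm = 2.08 × 10^12 m
v = 269.6 m/s
vr = 269.6 × 2.08 × 10^12 = 5.60768 × 10^14 m²/s
L = m × vr = 3482 × 5.60768 × 10^14 = 1.95259 × 10^18 kg·m²/s ≈ 1.953 × 10^18 kg·m²/s

Final answer: L = 1.953 × 10^18 kg·m²/s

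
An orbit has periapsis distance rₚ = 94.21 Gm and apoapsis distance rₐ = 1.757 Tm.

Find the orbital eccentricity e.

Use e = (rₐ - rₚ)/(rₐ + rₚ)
rₚ = 94.21 Gm = 9.421 × 10^10 m
rₐ = 1.757 Tm = 1.757 × 10^12 m
rₐ − rₚ = 1.66279 × 10^12 m
rₐ + rₚ = 1.85121 × 10^12 m
e = (rₐ − rₚ)/(rₐ + rₚ) = 0.898218

Final answer: e = 0.8982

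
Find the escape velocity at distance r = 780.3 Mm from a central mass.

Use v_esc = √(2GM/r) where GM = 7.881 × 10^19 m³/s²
r = 780.3 Mm = 7.803 × 10^8 m
GM = 7.881 × 10^19 m³/s²
2GM/r = 2 × (7.881 × 10^19) / (7.803 × 10^8) = 2.01999 × 10^11 m²/s²
v_esc = √(2GM/r) = 449443 m/s ≈ 449.4 km/s

Final answer: 449.4 km/s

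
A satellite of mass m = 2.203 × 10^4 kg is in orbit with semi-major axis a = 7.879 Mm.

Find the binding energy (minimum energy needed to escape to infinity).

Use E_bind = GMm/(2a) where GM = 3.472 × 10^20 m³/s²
a = 7.879 Mm = 7.879 × 10^6 m
GM = 3.472 × 10^20 m³/s²
m = 2.203 × 10^4 kg
GMm = 3.472 × 10^20 × 22030 = 7.64882 × 10^24 m³·kg/s²
2a = 1.5758 × 10^7 m
E_bind = GMm/(2a) = 4.85393 × 10^17 J ≈ 485.4 PJ

Final answer: 485.4 PJ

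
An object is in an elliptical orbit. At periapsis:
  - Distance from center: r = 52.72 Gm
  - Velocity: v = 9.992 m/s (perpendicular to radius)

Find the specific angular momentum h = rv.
r = 52.72 Gm = 5.272 × 10^10 m
v = 9.992 m/s
h = rv = 5.272 × 10^10 × 9.992 = 5.26778 × 10^11 m²/s ≈ 5.268 × 10^11 m²/s

Final answer: h = 5.268 × 10^11 m²/s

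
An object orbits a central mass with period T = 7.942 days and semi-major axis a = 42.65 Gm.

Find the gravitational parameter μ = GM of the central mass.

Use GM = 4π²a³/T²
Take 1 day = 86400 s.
T = 7.942 days = 686189 s
a = 42.65 Gm = 4.265 × 10^10 m
a³ = 7.75813 × 10^31 m³
T² = 4.70855 × 10^11 s²
GM = 4π² × (7.75813 × 10^31) / (4.70855 × 10^11) = 6.50473 × 10^21 m³/s²
GM ≈ 6.505 × 10^21 m³/s²

Final answer: GM = 6.505 × 10^21 m³/s²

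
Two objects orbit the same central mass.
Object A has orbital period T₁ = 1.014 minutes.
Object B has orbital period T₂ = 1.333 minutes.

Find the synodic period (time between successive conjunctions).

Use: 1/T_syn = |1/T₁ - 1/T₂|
T₁ = 1.014 minutes = 60.84 s
T₂ = 1.333 minutes = 79.98 s
1/T₁ = 0.0164366 s⁻¹
1/T₂ = 0.0125031 s⁻¹
|1/T₁ − 1/T₂| = 0.00393343 s⁻¹
T_syn = 1 / |1/T₁ − 1/T₂| = 254.231 s ≈ 4.237 minutes

Final answer: T_syn = 4.237 minutes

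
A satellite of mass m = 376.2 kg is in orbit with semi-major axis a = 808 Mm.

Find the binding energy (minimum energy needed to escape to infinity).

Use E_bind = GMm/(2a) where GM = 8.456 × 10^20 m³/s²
a = 808 Mm = 8.08 × 10^8 m
GM = 8.456 × 10^20 m³/s²
m = 376.2 kg
GMm = 8.456 × 10^20 × 376.2 = 3.18115 × 10^23 m³·kg/s²
2a = 1.616 × 10^9 m
E_bind = GMm/(2a) = 1.96853 × 10^14 J ≈ 196.9 TJ

Final answer: 196.9 TJ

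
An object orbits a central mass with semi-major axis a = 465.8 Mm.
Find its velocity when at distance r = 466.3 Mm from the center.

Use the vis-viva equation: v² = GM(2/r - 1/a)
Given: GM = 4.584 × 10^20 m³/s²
a = 465.8 Mm = 4.658 × 10^8 m
r = 466.3 Mm = 4.663 × 10^8 m
GM = 4.584 × 10^20 m³/s²
2/r − 1/a = 4.28908 × 10^-9 − 2.14684 × 10^-9 = 2.14224 × 10^-9 m⁻¹
v² = GM (2/r − 1/a) = 9.82003 × 10^11 m²/s²
v = 990961 m/s ≈ 991 km/s

Final answer: 991 km/s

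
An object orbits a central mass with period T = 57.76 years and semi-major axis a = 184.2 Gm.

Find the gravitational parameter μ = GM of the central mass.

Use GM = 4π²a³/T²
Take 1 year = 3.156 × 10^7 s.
T = 57.76 years = 1.82291 × 10^9 s
a = 184.2 Gm = 1.842 × 10^11 m
a³ = 6.24984 × 10^33 m³
T² = 3.32298 × 10^18 s²
GM = 4π² × (6.24984 × 10^33) / (3.32298 × 10^18) = 7.42506 × 10^16 m³/s²
GM ≈ 7.425 × 10^16 m³/s²

Final answer: GM = 7.425 × 10^16 m³/s²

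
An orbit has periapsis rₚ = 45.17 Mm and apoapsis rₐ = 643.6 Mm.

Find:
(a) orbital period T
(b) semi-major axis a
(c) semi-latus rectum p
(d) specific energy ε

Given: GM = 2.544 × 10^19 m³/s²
rₚ = 45.17 Mm = 4.517 × 10^7 m
rₐ = 643.6 Mm = 6.436 × 10^8 m
GM = 2.544 × 10^19 m³/s²
a = (rₚ + rₐ)/2 = 3.44385 × 10^8 m
e = (rₐ − rₚ)/(rₐ + rₚ) = (5.9843 × 10^8) / (6.8877 × 10^8) = 0.868839
(a) a³ = 4.08444 × 10^25 m³;  T = 2π √(a³/GM) = 2π × 1267.09 s = 7961.37 s ≈ 2.211 hours
(b) a = 3.44385 × 10^8 m ≈ 344.4 Mm
(c) 1 − e² = 0.245119;  p = a(1 − e²) = 3.44385 × 10^8 × 0.245119 = 8.44154 × 10^7 m ≈ 84.42 Mm
(d) 2a = 6.8877 × 10^8 m;  ε = −GM/(2a) = -3.69354 × 10^10 J/kg ≈ -36.94 GJ/kg

Final answer:
(a) orbital period T = 2.211 hours
(b) semi-major axis a = 344.4 Mm
(c) semi-latus rectum p = 84.42 Mm
(d) specific energy ε = -36.94 GJ/kg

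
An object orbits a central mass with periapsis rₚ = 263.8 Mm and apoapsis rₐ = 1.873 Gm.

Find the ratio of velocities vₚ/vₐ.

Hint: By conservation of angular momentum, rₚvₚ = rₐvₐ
rₚ = 263.8 Mm = 2.638 × 10^8 m
rₐ = 1.873 Gm = 1.873 × 10^9 m
rₚvₚ = rₐvₐ  ⇒  vₚ/vₐ = rₐ/rₚ
vₚ/vₐ = (1.873 × 10^9) / (2.638 × 10^8) = 7.10008

Final answer: vₚ/vₐ = 7.1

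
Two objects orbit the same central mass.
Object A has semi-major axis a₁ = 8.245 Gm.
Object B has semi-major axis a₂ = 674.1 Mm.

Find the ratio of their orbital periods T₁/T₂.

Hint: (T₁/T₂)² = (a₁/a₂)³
a₁ = 8.245 Gm = 8.245 × 10^9 m
a₂ = 674.1 Mm = 6.741 × 10^8 m
a₁/a₂ = 12.2311
T₁/T₂ = (a₁/a₂)^(3/2) = (12.2311)^1.5 = 42.7759

Final answer: T₁/T₂ = 42.78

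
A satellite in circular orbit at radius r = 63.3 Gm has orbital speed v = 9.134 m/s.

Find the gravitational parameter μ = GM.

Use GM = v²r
r = 63.3 Gm = 6.33 × 10^10 m
v = 9.134 m/s
v² = 83.43 m²/s²
GM = v²r = 83.43 × 6.33 × 10^10 = 5.28112 × 10^12 m³/s²
GM ≈ 5.281 × 10^12 m³/s²

Final answer: GM = 5.281 × 10^12 m³/s²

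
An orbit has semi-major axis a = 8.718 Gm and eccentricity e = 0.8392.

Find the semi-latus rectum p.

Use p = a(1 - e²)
a = 8.718 Gm = 8.718 × 10^9 m
e = 0.8392,  e² = 0.704257,  1 − e² = 0.295743
p = a(1 − e²) = 8.718 × 10^9 m × 0.295743 = 2.57829 × 10^9 m ≈ 2.578 Gm

Final answer: p = 2.578 Gm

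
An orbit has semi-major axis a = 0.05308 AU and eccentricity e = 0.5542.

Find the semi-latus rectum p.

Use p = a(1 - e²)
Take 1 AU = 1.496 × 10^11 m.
a = 0.05308 AU = 7.94077 × 10^9 m
e = 0.5542,  e² = 0.307138,  1 − e² = 0.692862
p = a(1 − e²) = 7.94077 × 10^9 m × 0.692862 = 5.50186 × 10^9 m ≈ 0.03678 AU

Final answer: p = 0.03678 AU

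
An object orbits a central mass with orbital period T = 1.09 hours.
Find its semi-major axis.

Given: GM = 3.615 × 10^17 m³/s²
T = 1.09 hours = 3924 s
GM = 3.615 × 10^17 m³/s²
Kepler's third law: a³ = GM T² / (4π²)
T² = 1.53978 × 10^7 s²
a³ = (3.615 × 10^17) × (1.53978 × 10^7) / (4π²) = 1.40996 × 10^23 m³
a = (a³)^(1/3) = 5.20478 × 10^7 m ≈ 52.05 Mm

Final answer: 52.05 Mm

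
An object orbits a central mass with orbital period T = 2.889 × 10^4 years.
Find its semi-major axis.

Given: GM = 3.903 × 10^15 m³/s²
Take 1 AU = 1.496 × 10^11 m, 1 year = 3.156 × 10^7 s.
T = 2.889 × 10^4 years = 9.11768 × 10^11 s
GM = 3.903 × 10^15 m³/s²
Kepler's third law: a³ = GM T² / (4π²)
T² = 8.31322 × 10^23 s²
a³ = (3.903 × 10^15) × (8.31322 × 10^23) / (4π²) = 8.21879 × 10^37 m³
a = (a³)^(1/3) = 4.3478 × 10^12 m ≈ 29.06 AU

Final answer: 29.06 AU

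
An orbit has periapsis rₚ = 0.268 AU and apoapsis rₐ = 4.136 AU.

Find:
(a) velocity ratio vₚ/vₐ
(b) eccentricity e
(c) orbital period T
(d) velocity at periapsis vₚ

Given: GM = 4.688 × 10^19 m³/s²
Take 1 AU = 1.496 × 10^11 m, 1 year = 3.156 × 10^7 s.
rₚ = 0.268 AU = 4.00928 × 10^10 m
rₐ = 4.136 AU = 6.18746 × 10^11 m
GM = 4.688 × 10^19 m³/s²
a = (rₚ + rₐ)/2 = 3.29419 × 10^11 m
e = (rₐ − rₚ)/(rₐ + rₚ) = (5.78653 × 10^11) / (6.58838 × 10^11) = 0.878292
(a) vₚ/vₐ = rₐ/rₚ (angular momentum) = (6.18746 × 10^11) / (4.00928 × 10^10) = 15.4328 ≈ 15.43
(b) e = 0.878292 ≈ 0.8783
(c) a³ = 3.57476 × 10^34 m³;  T = 2π √(a³/GM) = 2π × 2.7614 × 10^7 s = 1.73504 × 10^8 s ≈ 5.498 years
(d) vₚ² = GM (2/rₚ − 1/a) = 4.688 × 10^19 × (4.98843 × 10^-11 − 3.03565 × 10^-12) = 2.19626 × 10^9 m²/s²;  vₚ = 46864.3 m/s ≈ 9.887 AU/year

Final answer:
(a) velocity ratio vₚ/vₐ = 15.43
(b) eccentricity e = 0.8783
(c) orbital period T = 5.498 years
(d) velocity at periapsis vₚ = 9.887 AU/year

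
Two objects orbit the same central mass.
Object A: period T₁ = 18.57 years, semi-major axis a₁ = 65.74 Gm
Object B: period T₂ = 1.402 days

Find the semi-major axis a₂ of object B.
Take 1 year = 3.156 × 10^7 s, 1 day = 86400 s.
T₁ = 18.57 years = 5.86069 × 10^8 s
T₂ = 1.402 days = 121133 s
a₁ = 65.74 Gm = 6.574 × 10^10 m
Kepler's third law: (T₂/T₁)² = (a₂/a₁)³  ⇒  a₂ = a₁ (T₂/T₁)^(2/3)
T₂/T₁ = 0.000206687
(T₂/T₁)^(2/3) = 0.00349576
a₂ = 6.574 × 10^10 m × 0.00349576 = 2.29811 × 10^8 m ≈ 229.8 Mm

Final answer: a₂ = 229.8 Mm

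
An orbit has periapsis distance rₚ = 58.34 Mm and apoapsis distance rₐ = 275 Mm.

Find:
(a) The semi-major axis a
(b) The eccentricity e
rₚ = 58.34 Mm = 5.834 × 10^7 m
rₐ = 275 Mm = 2.75 × 10^8 m
(a) a = (rₚ + rₐ)/2 = 1.6667 × 10^8 m ≈ 166.7 Mm
(b) e = (rₐ − rₚ)/(rₐ + rₚ) = (2.1666 × 10^8) / (3.3334 × 10^8) = 0.649967

Final answer:
(a) a = 166.7 Mm
(b) e = 0.65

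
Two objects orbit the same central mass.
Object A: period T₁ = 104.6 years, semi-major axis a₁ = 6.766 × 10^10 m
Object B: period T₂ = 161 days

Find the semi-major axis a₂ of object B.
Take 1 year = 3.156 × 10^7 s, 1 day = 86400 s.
T₁ = 104.6 years = 3.30118 × 10^9 s
T₂ = 161 days = 1.39104 × 10^7 s
a₁ = 6.766 × 10^10 m
Kepler's third law: (T₂/T₁)² = (a₂/a₁)³  ⇒  a₂ = a₁ (T₂/T₁)^(2/3)
T₂/T₁ = 0.00421377
(T₂/T₁)^(2/3) = 0.0260884
a₂ = 6.766 × 10^10 m × 0.0260884 = 1.76514 × 10^9 m ≈ 1.765 × 10^9 m

Final answer: a₂ = 1.765 × 10^9 m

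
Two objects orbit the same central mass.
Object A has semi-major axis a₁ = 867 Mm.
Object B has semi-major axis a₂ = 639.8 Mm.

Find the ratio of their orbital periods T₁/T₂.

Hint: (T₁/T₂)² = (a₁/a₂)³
a₁ = 867 Mm = 8.67 × 10^8 m
a₂ = 639.8 Mm = 6.398 × 10^8 m
a₁/a₂ = 1.35511
T₁/T₂ = (a₁/a₂)^(3/2) = (1.35511)^1.5 = 1.57747

Final answer: T₁/T₂ = 1.577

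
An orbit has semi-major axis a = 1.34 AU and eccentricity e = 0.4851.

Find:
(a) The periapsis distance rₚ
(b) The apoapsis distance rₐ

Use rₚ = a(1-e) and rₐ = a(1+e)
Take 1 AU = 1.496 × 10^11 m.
a = 1.34 AU = 2.00464 × 10^11 m
e = 0.4851:  1 − e = 0.5149,  1 + e = 1.4851
(a) rₚ = a(1 − e) = 2.00464 × 10^11 m × 0.5149 = 1.03219 × 10^11 m ≈ 0.69 AU
(b) rₐ = a(1 + e) = 2.00464 × 10^11 m × 1.4851 = 2.97709 × 10^11 m ≈ 1.99 AU

Final answer:
(a) rₚ = 0.69 AU
(b) rₐ = 1.99 AU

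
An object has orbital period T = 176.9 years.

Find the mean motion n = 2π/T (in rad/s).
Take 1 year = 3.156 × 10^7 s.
T = 176.9 years = 5.58296 × 10^9 s
n = 2π / (5.58296 × 10^9 s) = 1.12542 × 10^-9 rad/s ≈ 1.125 × 10^-9 rad/s

Final answer: n = 1.125 × 10^-9 rad/s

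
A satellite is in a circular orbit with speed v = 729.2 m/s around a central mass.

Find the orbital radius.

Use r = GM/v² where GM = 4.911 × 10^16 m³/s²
v = 729.2 m/s
GM = 4.911 × 10^16 m³/s²
v² = 531733 m²/s²
r = GM/v² = (4.911 × 10^16) / 531733 = 9.23584 × 10^10 m ≈ 9.236 × 10^10 m

Final answer: 9.236 × 10^10 m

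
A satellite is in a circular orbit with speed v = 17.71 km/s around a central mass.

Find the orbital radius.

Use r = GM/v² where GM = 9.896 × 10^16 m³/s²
v = 17.71 km/s = 17710 m/s
GM = 9.896 × 10^16 m³/s²
v² = 3.13644 × 10^8 m²/s²
r = GM/v² = (9.896 × 10^16) / (3.13644 × 10^8) = 3.15517 × 10^8 m ≈ 3.155 × 10^8 m

Final answer: 3.155 × 10^8 m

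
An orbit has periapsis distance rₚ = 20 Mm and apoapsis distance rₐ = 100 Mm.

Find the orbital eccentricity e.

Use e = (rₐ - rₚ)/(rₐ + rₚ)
rₚ = 20 Mm = 2 × 10^7 m
rₐ = 100 Mm = 1 × 10^8 m
rₐ − rₚ = 8 × 10^7 m
rₐ + rₚ = 1.2 × 10^8 m
e = (rₐ − rₚ)/(rₐ + rₚ) = 0.666667

Final answer: e = 0.6667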